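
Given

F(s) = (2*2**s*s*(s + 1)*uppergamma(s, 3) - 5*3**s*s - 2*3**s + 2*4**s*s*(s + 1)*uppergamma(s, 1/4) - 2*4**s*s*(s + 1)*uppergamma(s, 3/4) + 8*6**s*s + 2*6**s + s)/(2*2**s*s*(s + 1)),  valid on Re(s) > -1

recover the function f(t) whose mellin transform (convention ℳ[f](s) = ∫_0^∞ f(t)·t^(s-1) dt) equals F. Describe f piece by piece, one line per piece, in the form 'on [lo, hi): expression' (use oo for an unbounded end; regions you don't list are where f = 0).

on [0, 1/2): t
on [1/2, 3/2): exp(-t/2)
on [3/2, 3): t + 1
on [3, oo): exp(-t)

integrate the 4 segments split at 1/2, 3/2, 3, then add the results
segment [0, 1/2) carries t; integrate it
segment 1/2 to 3/2 holds exp(-t/2); add its integral
∫ (t + 1)·t^(s-1) over [3/2, 3)
on [3, ∞) integrate f = exp(-t) against the kernel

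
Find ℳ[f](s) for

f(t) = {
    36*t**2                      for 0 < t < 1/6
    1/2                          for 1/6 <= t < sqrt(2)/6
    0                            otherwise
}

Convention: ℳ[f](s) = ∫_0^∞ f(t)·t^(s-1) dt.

(2**(s/2)*(s + 2) + s - 2)/(2*6**s*s*(s + 2))
  Re(s) > -2

back out the common scale on t: 4*t**2 on [0, 1/2); 1/2 on [1/2, sqrt(2)/2)
the common scale on t comes off first: t**2 on [0, 1); 1/2 on [1, sqrt(2))
back out the power substitution: t on [0, 1); 1/2 on [1, 2)
f breaks at 1/6 into 2 integrals to sum
segment [0, 1/6) carries 36*t**2; integrate it
∫ 1/2·t^(s-1) over [1/6, sqrt(2)/6)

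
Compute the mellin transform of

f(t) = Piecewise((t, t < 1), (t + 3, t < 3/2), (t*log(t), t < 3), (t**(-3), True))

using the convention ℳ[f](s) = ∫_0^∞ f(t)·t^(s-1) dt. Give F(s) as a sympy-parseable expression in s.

(-162*2**s*s*(s - 3)*(s**2 + 2*s + 1) - 162*2**s*(s - 3)*(s**2 + 2*s + 1) - 81*3**s*s**2*(s - 3)*(s + 1)*log(3) + 81*3**s*s**2*(s - 3)*(s + 1)*log(2) - 81*3**s*s*(s - 3)*(s + 1)*log(3) + 81*3**s*s*(s - 3)*(s + 1)*log(2) + 81*3**s*s*(s - 3)*(s + 1) + 243*3**s*s*(s - 3)*(s**2 + 2*s + 1) + 162*3**s*(s - 3)*(s**2 + 2*s + 1) + 162*6**s*s**2*(s - 3)*(s + 1)*log(3) - 162*6**s*s*(s - 3)*(s + 1) + 162*6**s*s*(s - 3)*(s + 1)*log(3) - 2*6**s*s*(s + 1)*(s**2 + 2*s + 1))/(54*2**s*s*(s - 3)*(s + 1)*(s**2 + 2*s + 1))
  -1 < Re(s) < 3

treat the 4 regions marked off by 1, 3/2, 3 separately and sum
[0, 1) adds the kernel integral of t
over [1, 3/2), the kernel integral of (t + 3) enters the sum
∫ over [3/2, 3) of t*log(t)·t^(s-1) joins the sum
on [3, ∞) integrate f = t**(-3) against the kernel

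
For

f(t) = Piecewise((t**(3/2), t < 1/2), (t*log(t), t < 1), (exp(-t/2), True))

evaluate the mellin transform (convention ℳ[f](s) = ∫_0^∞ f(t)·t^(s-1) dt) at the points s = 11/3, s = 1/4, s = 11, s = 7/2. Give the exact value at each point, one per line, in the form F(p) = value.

treat the 3 regions marked off by 1/2, 1 separately and sum
between 0 and 1/2 the integrand is t**(3/2)·t^(s-1)
piece [1/2, 1): integrate t*log(t) against the kernel
segment 1 to ∞ holds exp(-t/2); add its integral

F(11/3) = 2**(1/3)*(-4464*2**(2/3) + 279 + 588*sqrt(2) + 1302*log(2) + 1555456*2**(1/3)*uppergamma(11/3, 1/2))/194432
F(1/4) = 2**(3/4)*(-112*2**(1/4) + 25*sqrt(2) + 70*log(2) + 56 + 175*sqrt(2)*uppergamma(1/4, 1/2))/350
F(11) = -455/65536 + sqrt(2)/102400 + log(2)/49152 + 12252937722*exp(-1/2)
F(7/2) = -559/12960 + sqrt(2)/648 + sqrt(2)*log(2)/144 + 15*sqrt(2)*sqrt(pi)*erfc(sqrt(2)/2) + 42*exp(-1/2)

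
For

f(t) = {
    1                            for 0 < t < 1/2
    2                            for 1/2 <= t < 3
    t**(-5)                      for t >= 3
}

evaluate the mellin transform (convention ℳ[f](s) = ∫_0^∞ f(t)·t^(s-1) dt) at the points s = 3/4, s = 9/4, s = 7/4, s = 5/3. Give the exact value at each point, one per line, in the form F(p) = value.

F(3/4) = -2*2**(1/4)/3 + 11020*3**(3/4)/4131
F(9/4) = 2**(3/4)*(-33 + 2380*6**(1/4))/594
F(7/4) = 2**(1/4)*(-1053 + 12650*6**(3/4))/7371
F(5/3) = 2**(1/3)*(-81 + 973*6**(2/3))/540

remove the shared t-power first: t on [0, 1/2); 2*t on [1/2, 3); t**(-4) on [3, ∞)
slice at 1/2, 3, transform all 3 pieces, and sum them
on [0, 1/2) integrate f = 1 against the kernel
[1/2, 3) adds the kernel integral of 2
segment [3, ∞) carries t**(-5); integrate it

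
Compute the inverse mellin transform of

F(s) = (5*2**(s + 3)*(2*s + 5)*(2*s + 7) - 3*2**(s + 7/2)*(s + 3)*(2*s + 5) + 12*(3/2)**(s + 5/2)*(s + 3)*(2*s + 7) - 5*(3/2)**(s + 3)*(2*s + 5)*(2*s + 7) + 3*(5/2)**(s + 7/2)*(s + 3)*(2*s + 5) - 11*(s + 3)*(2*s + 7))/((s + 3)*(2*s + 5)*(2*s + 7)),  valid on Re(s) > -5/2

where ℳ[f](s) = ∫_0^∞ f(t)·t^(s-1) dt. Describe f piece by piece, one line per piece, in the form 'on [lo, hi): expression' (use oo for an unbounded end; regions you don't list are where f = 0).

along the cuts 1, 3/2, 2, ℳ[f](s) splits into 4 integrals
for t in [0, 1): the term is ∫ t**(5/2)/2·t^(s-1)
∫ over [1, 3/2) of 6*t**(5/2)·t^(s-1) joins the sum
over [3/2, 2), the kernel integral of 5*t**3 enters the sum
between 2 and 5/2 the integrand is 3*t**(7/2)/2·t^(s-1)

on [0, 1): t**(5/2)/2
on [1, 3/2): 6*t**(5/2)
on [3/2, 2): 5*t**3
on [2, 5/2): 3*t**(7/2)/2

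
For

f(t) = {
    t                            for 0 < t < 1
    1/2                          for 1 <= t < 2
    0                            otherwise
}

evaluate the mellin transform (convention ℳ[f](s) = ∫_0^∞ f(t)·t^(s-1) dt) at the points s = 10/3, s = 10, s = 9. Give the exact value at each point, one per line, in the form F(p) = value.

split f at 1: ℳ[f](s) collects 2 kernel integrals
over [0, 1), the kernel integral of t enters the sum
for t in [1, 2): the term is ∫ 1/2·t^(s-1)

F(10/3) = 21/260 + 6*2**(1/3)/5
F(10) = 11273/220
F(9) = 1282/45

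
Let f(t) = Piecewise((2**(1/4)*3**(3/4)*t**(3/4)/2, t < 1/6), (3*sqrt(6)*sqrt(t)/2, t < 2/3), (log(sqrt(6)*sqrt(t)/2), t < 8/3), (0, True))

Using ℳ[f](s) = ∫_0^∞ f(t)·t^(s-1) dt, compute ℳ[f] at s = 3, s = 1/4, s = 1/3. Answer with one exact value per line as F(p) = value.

F(3) = -1187/1512 + sqrt(2)/3240 + 512*log(2)/81
F(1/4) = 6**(3/4)*(-72 + 32*log(2) + 49*sqrt(2))/24
F(1/3) = 6**(2/3)*(-390*2**(1/3) - 78 + 10*sqrt(2) + 260*2**(1/3)*log(2) + 351*2**(2/3))/260

strip the common scale on t: t**(3/4) on [0, 1/4); 3*sqrt(t) on [1/4, 1); log(sqrt(t)) on [1, 4)
undo the power substitution: t**(3/2) on [0, 1/2); 3*t on [1/2, 1); log(t) on [1, 2)
split f at 1/6, 2/3: ℳ[f](s) collects 3 kernel integrals
piece [0, 1/6): integrate 2**(1/4)*3**(3/4)*t**(3/4)/2 against the kernel
piece [1/6, 2/3): integrate 3*sqrt(6)*sqrt(t)/2 against the kernel
on [2/3, 8/3) integrate f = log(sqrt(6)*sqrt(t)/2) against the kernel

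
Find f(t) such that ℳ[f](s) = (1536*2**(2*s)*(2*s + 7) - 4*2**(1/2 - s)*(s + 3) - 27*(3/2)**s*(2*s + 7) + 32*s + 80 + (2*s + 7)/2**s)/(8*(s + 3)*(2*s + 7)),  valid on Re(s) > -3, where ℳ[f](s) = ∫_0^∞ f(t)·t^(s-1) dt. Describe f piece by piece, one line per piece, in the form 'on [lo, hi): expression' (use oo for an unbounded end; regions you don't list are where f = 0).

cuts at 1/2, 1, 3/2: linearity sums the 4 kernel integrals
over [0, 1/2), the kernel integral of t**3 enters the sum
∫ over [1/2, 1) of 4*t**(7/2)·t^(s-1) joins the sum
on [1, 3/2) integrate f = 2*t**3 against the kernel
between 3/2 and 4 the integrand is 3*t**3·t^(s-1)

on [0, 1/2): t**3
on [1/2, 1): 4*t**(7/2)
on [1, 3/2): 2*t**3
on [3/2, 4): 3*t**3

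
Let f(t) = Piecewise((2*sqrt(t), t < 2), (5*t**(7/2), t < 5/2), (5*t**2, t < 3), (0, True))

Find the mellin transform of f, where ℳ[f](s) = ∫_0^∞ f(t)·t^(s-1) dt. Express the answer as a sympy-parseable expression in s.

(4*2**(s + 1/2)*(s + 2)*(2*s + 7) - 10*2**(s + 7/2)*(s + 2)*(2*s + 1) + 5*3**(s + 2)*(2*s + 1)*(2*s + 7) - 5*(5/2)**(s + 2)*(2*s + 1)*(2*s + 7) + 10*(5/2)**(s + 7/2)*(s + 2)*(2*s + 1))/((s + 2)*(2*s + 1)*(2*s + 7))
  Re(s) > -1/2

linearity at 2, 5/2 turns ℳ[f](s) into 3 summed integrals
∫ over [0, 2) of 2*sqrt(t)·t^(s-1) joins the sum
between 2 and 5/2 the integrand is 5*t**(7/2)·t^(s-1)
over [5/2, 3), the kernel integral of 5*t**2 enters the sum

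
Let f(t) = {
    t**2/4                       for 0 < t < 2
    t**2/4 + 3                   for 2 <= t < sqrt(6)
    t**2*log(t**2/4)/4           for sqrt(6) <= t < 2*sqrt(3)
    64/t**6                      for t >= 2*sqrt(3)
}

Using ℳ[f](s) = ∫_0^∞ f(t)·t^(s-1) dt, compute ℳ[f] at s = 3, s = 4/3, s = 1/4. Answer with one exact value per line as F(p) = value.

peel off the common scale on t: t**2 on [0, 1); t**2 + 3 on [1, sqrt(6)/2); t**2*log(t**2) on [sqrt(6)/2, sqrt(3)); …
remove the power substitution first: t on [0, 1); t + 3 on [1, 3/2); t*log(t) on [3/2, 3); …
linearity at 2, sqrt(6), 2*sqrt(3) turns ℳ[f](s) into 4 summed integrals
piece [0, 2): integrate t**2/4 against the kernel
between 2 and sqrt(6) the integrand is (t**2/4 + 3)·t^(s-1)
∫ t**2*log(t**2/4)/4·t^(s-1) over [sqrt(6), 2*sqrt(3))
∫ over [2*sqrt(3), ∞) of 64/t**6·t^(s-1) joins the sum

F(3) = -3688*sqrt(3)/675 - 8 + 213*sqrt(6)/25 + log(2**(9*sqrt(6)/5)*3**(-9*sqrt(6)/5 + 72*sqrt(3)/5))
F(4/3) = -9*2**(1/3)/2 - 1676*18**(1/3)/1575 - 9*6**(2/3)*log(3)/20 + 9*6**(2/3)*log(2)/20 + 9*18**(1/3)*log(3)/5 + 297*6**(2/3)/100
F(1/4) = 2*2**(1/8)*(-3726*2**(1/8) - 366*6**(1/8) + log(2**(207*3**(1/8))*3**(-207*3**(1/8) + 414*6**(1/8))) + 4117*3**(1/8))/621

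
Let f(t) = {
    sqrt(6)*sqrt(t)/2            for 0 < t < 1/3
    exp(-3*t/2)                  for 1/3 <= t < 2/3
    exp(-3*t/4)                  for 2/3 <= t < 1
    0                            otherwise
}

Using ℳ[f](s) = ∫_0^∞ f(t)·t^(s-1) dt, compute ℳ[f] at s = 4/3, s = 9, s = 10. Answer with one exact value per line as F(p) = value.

reversing the common scale on t: sqrt(3)*sqrt(t) on [0, 1/6); exp(-3*t) on [1/6, 1/3); exp(-3*t/2) on [1/3, 1/2)
back out the common scale on t: sqrt(t) on [0, 1/2); exp(-t) on [1/2, 1); exp(-t/2) on [1, 3/2)
breakpoints 1/3, 2/3: one integral from each of the 3 segments
∫ sqrt(6)*sqrt(t)/2·t^(s-1) over [0, 1/3)
[1/3, 2/3) adds the kernel integral of exp(-3*t/2)
on [2/3, 1): add ∫ exp(-3*t/4)·t^(s-1) dt

F(4/3) = 3**(2/3)*(-44*2**(2/3)*uppergamma(4/3, 3/4) - 22*2**(1/3)*uppergamma(4/3, 1) + 3*sqrt(2) + 22*2**(1/3)*uppergamma(4/3, 1/2) + 44*2**(2/3)*uppergamma(4/3, 1/2))/99
F(9) = -2486215396*exp(-3/4)/2187 - 56115712*exp(-1)/19683 + sqrt(2)/373977 + 646682822*exp(-1/2)/729
F(10) = -9944862556*exp(-3/4)/729 - 1010083840*exp(-1)/59049 + sqrt(2)/1240029 + 627963058150*exp(-1/2)/59049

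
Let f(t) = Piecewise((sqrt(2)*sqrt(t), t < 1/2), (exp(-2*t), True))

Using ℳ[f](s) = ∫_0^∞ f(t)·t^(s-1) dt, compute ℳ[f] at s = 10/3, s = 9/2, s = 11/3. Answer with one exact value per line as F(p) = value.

F(10/3) = 2**(2/3)*(6 + 23*uppergamma(10/3, 1))/368
F(9/2) = sqrt(2)*(E*(16 + 525*sqrt(pi)*erfc(1)) + 2110)*exp(-1)/2560
F(11/3) = 2**(1/3)*(6 + 25*uppergamma(11/3, 1))/400

the common scale on t comes off first: sqrt(t) on [0, 1); exp(-t) on [1, ∞)
breakpoints 1/2: one integral from each of the 2 segments
[0, 1/2) adds the kernel integral of sqrt(2)*sqrt(t)
over [1/2, ∞), the kernel integral of exp(-2*t) enters the sum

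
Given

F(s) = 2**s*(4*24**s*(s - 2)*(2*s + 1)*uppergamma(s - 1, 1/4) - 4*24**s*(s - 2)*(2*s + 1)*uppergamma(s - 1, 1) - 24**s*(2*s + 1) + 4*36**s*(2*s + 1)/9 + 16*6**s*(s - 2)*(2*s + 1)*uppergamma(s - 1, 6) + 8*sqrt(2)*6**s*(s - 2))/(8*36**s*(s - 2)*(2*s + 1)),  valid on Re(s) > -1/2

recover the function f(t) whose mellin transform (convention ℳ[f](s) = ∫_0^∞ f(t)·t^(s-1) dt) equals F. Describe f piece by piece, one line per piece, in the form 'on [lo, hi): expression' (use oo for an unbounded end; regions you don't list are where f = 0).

the common scale on t comes off first: sqrt(t) on [0, 1/2); exp(-t/2)/t on [1/2, 2); 1/(2*t**2) on [2, 3); …
back out the shared t-power: t**(3/2) on [0, 1/2); exp(-t/2) on [1/2, 2); 1/(2*t) on [2, 3); …
linearity at 1/3, 4/3, 2 turns ℳ[f](s) into 4 summed integrals
∫ sqrt(6)*sqrt(t)/2·t^(s-1) over [0, 1/3)
over [1/3, 4/3), the kernel integral of 2*exp(-3*t/4)/(3*t) enters the sum
on [4/3, 2) integrate f = 2/(9*t**2) against the kernel
on [2, ∞) integrate f = 2*exp(-3*t)/(3*t) against the kernel

on [0, 1/3): sqrt(6)*sqrt(t)/2
on [1/3, 4/3): 2*exp(-3*t/4)/(3*t)
on [4/3, 2): 2/(9*t**2)
on [2, oo): 2*exp(-3*t)/(3*t)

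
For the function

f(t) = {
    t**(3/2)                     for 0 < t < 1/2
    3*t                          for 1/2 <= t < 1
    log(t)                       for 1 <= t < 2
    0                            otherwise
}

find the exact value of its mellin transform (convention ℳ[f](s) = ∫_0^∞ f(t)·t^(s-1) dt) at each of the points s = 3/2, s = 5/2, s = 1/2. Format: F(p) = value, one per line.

decompose at 1/2, 1; ℳ[f](s) sums the 3 pieces' integrals
∫ over [0, 1/2) of t**(3/2)·t^(s-1) joins the sum
segment 1/2 to 1 holds 3*t; add its integral
between 1 and 2 the integrand is log(t)·t^(s-1)

F(3/2) = sqrt(2)*(-748 + 960*log(2) + 607*sqrt(2))/720
F(5/2) = sqrt(2)*(-15536 + 11567*sqrt(2) + 35840*log(2))/22400
F(1/2) = sqrt(2)*(-72 + 32*log(2) + 49*sqrt(2))/16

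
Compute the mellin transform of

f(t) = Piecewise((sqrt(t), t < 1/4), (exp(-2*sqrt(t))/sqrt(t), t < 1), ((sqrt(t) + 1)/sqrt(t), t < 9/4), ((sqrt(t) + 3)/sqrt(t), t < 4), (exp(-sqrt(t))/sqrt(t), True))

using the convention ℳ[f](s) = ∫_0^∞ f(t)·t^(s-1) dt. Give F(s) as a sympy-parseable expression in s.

invert the power substitution to get t on [0, 1/2); exp(-2*t)/t on [1/2, 1); (t + 1)/t on [1, 3/2); …
peel off the shared t-power: t**2 on [0, 1/2); exp(-2*t) on [1/2, 1); t + 1 on [1, 3/2); …
integrate the 5 segments split at 1/4, 1, 9/4, 4, then add the results
between 0 and 1/4 the integrand is sqrt(t)·t^(s-1)
between 1/4 and 1 the integrand is exp(-2*sqrt(t))/sqrt(t)·t^(s-1)
on [1, 9/4) integrate f = (sqrt(t) + 1)/sqrt(t) against the kernel
on [9/4, 4): add ∫ (sqrt(t) + 3)/sqrt(t)·t^(s-1) dt
over [4, ∞), the kernel integral of exp(-sqrt(t))/sqrt(t) enters the sum

(3*16**s*s - 16**s + 10*2**(4*s)*s**2 + 8*2**(2*s)*s**3*uppergamma(2*s - 1, 2) - 8*2**(2*s)*s**2 - 2*2**(2*s)*s*uppergamma(2*s - 1, 2) - 2*2**(2*s)*s + 4**s - 16*9**s*s**2/3 - 8*9**s*s/3 + 16*s**3*uppergamma(2*s - 1, 1) - 16*s**3*uppergamma(2*s - 1, 2) + 2*s**2 - 4*s*uppergamma(2*s - 1, 1) + 4*s*uppergamma(2*s - 1, 2) - s)/(4**s*s*(4*s**2 - 1))
  Re(s) > -1/2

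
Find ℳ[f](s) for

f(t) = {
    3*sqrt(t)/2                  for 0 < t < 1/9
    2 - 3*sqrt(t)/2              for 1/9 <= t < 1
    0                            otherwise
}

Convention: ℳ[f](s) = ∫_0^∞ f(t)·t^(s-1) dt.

(9**s*s + 2*9**s - 2*s - 2)/(9**s*s*(2*s + 1))
  Re(s) > -1/2

the power substitution comes off first: 3*t/2 on [0, 1/3); 2 - 3*t/2 on [1/3, 1)
invert the common scale on t to get t on [0, 1/2); 2 - t on [1/2, 3/2)
slice at 1/9, transform all 2 pieces, and sum them
on [0, 1/9): add ∫ 3*sqrt(t)/2·t^(s-1) dt
segment 1/9 to 1 holds (2 - 3*sqrt(t)/2); add its integral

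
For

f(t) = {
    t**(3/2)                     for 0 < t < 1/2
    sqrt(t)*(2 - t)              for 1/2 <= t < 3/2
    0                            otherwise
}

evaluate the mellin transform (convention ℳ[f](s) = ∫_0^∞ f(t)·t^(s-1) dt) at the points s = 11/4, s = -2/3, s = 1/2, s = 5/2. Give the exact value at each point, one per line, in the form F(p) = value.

F(11/4) = 3*2**(3/4)*(-14 + 261*3**(1/4))/1768
F(-2/3) = 2**(1/6)*(66 - 23*3**(5/6))/5
F(1/2) = 9/8
F(5/2) = 179/192

remove the shared t-power first: t on [0, 1/2); 2 - t on [1/2, 3/2)
linearity at 1/2 turns ℳ[f](s) into 2 summed integrals
∫ t**(3/2)·t^(s-1) over [0, 1/2)
segment 1/2 to 3/2 holds sqrt(t)*(2 - t); add its integral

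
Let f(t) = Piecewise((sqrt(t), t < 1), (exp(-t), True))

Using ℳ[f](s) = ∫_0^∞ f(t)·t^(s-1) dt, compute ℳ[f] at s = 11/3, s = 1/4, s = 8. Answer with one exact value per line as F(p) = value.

the 2 pieces separated at 1 each add one integral
∫ sqrt(t)·t^(s-1) over [0, 1)
between 1 and ∞ the integrand is exp(-t)·t^(s-1)

F(11/3) = 6/25 + uppergamma(11/3, 1)
F(1/4) = uppergamma(1/4, 1) + 4/3
F(8) = 2/17 + 13700*exp(-1)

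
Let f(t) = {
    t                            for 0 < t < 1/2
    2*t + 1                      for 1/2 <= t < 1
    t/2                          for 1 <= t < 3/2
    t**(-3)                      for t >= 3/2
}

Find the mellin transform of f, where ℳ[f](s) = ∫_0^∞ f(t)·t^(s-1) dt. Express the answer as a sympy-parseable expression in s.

(270*2**s*s**2 - 702*2**s*s - 324*2**s + 49*3**s*s**2 - 275*3**s*s - 162*s**2 + 378*s + 324)/(108*2**s*s*(s**2 - 2*s - 3))
  -1 < Re(s) < 3

the 4 pieces separated at 1/2, 1, 3/2 each add one integral
on [0, 1/2) integrate f = t against the kernel
the [1/2, 1) slice contributes ∫ (2*t + 1)·t^(s-1) dt
for t in [1, 3/2): the term is ∫ t/2·t^(s-1)
segment 3/2 to ∞ holds t**(-3); add its integral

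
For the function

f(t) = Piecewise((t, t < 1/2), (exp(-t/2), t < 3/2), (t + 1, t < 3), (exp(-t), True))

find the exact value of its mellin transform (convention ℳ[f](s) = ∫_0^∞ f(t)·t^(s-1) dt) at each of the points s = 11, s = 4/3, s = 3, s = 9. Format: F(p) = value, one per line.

along the cuts 1/2, 3/2, 3, ℳ[f](s) splits into 4 integrals
on [0, 1/2) integrate f = t against the kernel
on [1/2, 3/2) integrate f = exp(-t/2) against the kernel
for t in [3/2, 3): the term is ∫ (t + 1)·t^(s-1)
piece [3, ∞): integrate exp(-t) against the kernel

F(11) = -8055338729409*exp(-3/4)/512 + 4080204709/67584 + 72865089*exp(-3) + 4885809916361*exp(-1/4)/512
F(4/3) = 2**(2/3)*(-117*3**(1/3) - 112*2**(2/3)*uppergamma(4/3, 3/4) + 56*2**(1/3)*uppergamma(4/3, 3) + 6 + 112*2**(2/3)*uppergamma(4/3, 1/4) + 342*6**(1/3))/112
F(3) = -65*exp(-3/4)/2 + 17*exp(-3) + 41*exp(-1/4)/2 + 215/8
F(9) = -5593984641*exp(-3/4)/128 + 20689567/2560 + 806769*exp(-3) + 3392923553*exp(-1/4)/128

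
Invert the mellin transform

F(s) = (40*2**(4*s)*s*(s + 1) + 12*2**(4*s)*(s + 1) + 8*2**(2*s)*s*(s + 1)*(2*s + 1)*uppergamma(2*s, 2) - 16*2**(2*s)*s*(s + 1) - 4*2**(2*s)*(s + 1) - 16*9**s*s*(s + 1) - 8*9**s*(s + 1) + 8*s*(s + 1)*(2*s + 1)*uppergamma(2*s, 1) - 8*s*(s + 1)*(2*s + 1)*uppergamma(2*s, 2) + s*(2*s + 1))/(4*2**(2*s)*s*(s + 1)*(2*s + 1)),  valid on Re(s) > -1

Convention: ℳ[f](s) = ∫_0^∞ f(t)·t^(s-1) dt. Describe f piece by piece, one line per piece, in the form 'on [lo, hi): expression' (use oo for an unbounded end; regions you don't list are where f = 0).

remove the power substitution first: t**2 on [0, 1/2); exp(-2*t) on [1/2, 1); t + 1 on [1, 3/2); …
summing 5 kernel integrals split by 1/4, 1, 9/4, 4 yields ℳ[f](s)
on [0, 1/4): add ∫ t·t^(s-1) dt
∫ exp(-2*sqrt(t))·t^(s-1) over [1/4, 1)
∫ over [1, 9/4) of (sqrt(t) + 1)·t^(s-1) joins the sum
segment 9/4 to 4 holds (sqrt(t) + 3); add its integral
piece [4, ∞): integrate exp(-sqrt(t)) against the kernel

on [0, 1/4): t
on [1/4, 1): exp(-2*sqrt(t))
on [1, 9/4): sqrt(t) + 1
on [9/4, 4): sqrt(t) + 3
on [4, oo): exp(-sqrt(t))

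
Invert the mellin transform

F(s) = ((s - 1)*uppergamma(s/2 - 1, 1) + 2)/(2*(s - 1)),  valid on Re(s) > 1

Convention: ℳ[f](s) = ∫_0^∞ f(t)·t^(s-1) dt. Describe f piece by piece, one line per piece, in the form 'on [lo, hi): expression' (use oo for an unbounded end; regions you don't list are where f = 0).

strip the power substitution: 1/sqrt(t) on [0, 1); exp(-t)/t on [1, ∞)
undo the shared t-power: sqrt(t) on [0, 1); exp(-t) on [1, ∞)
slice at 1, transform all 2 pieces, and sum them
segment 0 to 1 holds 1/t; add its integral
on [1, ∞): add ∫ exp(-t**2)/t**2·t^(s-1) dt

on [0, 1): 1/t
on [1, oo): exp(-t**2)/t**2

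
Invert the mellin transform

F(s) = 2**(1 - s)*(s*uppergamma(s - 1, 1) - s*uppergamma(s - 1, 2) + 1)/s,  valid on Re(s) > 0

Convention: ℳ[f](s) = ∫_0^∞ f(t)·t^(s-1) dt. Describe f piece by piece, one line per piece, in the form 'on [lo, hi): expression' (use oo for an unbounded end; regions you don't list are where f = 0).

peel off the shared t-power: 2*t on [0, 1/2); exp(-2*t) on [1/2, 1)
the common scale on t comes off first: t on [0, 1); exp(-t) on [1, 2)
slice at 1/2, transform all 2 pieces, and sum them
on [0, 1/2) integrate f = 2 against the kernel
on [1/2, 1): add ∫ exp(-2*t)/t·t^(s-1) dt

on [0, 1/2): 2
on [1/2, 1): exp(-2*t)/t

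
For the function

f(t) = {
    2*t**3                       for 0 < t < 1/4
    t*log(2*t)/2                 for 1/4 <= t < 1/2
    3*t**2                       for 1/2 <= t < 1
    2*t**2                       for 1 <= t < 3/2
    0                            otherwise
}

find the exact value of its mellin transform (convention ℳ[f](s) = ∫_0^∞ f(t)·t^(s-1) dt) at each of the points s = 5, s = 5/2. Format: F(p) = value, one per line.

F(5) = log(2)/49152 + 9213567/1835008
F(5/2) = -55*sqrt(2)/2352 + log(2)/896 + 553169/2483712 + 9*sqrt(6)/8

invert the shared t-power to get 2*t on [0, 1/4); log(2*t)/(2*t) on [1/4, 1/2); 3 on [1/2, 1); …
the common scale on t comes off first: t on [0, 1/2); log(t)/t on [1/2, 1); 3 on [1, 2); …
along the cuts 1/4, 1/2, 1, ℳ[f](s) splits into 4 integrals
∫ over [0, 1/4) of 2*t**3·t^(s-1) joins the sum
segment 1/4 to 1/2 holds t*log(2*t)/2; add its integral
∫ over [1/2, 1) of 3*t**2·t^(s-1) joins the sum
segment [1, 3/2) carries 2*t**2; integrate it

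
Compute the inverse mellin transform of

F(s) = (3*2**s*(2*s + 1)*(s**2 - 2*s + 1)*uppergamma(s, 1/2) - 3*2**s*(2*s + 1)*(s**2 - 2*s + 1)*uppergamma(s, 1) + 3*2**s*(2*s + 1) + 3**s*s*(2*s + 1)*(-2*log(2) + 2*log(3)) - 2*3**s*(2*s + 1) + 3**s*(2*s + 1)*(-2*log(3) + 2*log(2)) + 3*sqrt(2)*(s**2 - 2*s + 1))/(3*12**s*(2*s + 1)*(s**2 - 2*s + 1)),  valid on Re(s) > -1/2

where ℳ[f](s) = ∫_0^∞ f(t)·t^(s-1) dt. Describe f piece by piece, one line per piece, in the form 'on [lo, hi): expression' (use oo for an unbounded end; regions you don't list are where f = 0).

undo the common scale on t: sqrt(3)*sqrt(t) on [0, 1/6); exp(-3*t) on [1/6, 1/3); log(3*t)/(3*t) on [1/3, 1/2)
reversing the common scale on t: sqrt(t) on [0, 1/2); exp(-t) on [1/2, 1); log(t)/t on [1, 3/2)
decompose at 1/12, 1/6; ℳ[f](s) sums the 3 pieces' integrals
the [0, 1/12) slice contributes ∫ sqrt(6)*sqrt(t)·t^(s-1) dt
segment 1/12 to 1/6 holds exp(-6*t); add its integral
segment [1/6, 1/4) carries log(6*t)/(6*t); integrate it

on [0, 1/12): sqrt(6)*sqrt(t)
on [1/12, 1/6): exp(-6*t)
on [1/6, 1/4): log(6*t)/(6*t)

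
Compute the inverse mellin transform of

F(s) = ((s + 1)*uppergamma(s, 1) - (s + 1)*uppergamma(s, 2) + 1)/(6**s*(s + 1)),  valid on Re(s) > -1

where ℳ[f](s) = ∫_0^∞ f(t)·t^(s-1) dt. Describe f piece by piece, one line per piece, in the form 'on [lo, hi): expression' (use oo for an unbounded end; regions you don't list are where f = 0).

remove the common scale on t first: 2*t on [0, 1/2); exp(-2*t) on [1/2, 1)
reversing the common scale on t: t on [0, 1); exp(-t) on [1, 2)
summing 2 kernel integrals split by 1/6 yields ℳ[f](s)
∫ 6*t·t^(s-1) over [0, 1/6)
the [1/6, 1/3) slice contributes ∫ exp(-6*t)·t^(s-1) dt

on [0, 1/6): 6*t
on [1/6, 1/3): exp(-6*t)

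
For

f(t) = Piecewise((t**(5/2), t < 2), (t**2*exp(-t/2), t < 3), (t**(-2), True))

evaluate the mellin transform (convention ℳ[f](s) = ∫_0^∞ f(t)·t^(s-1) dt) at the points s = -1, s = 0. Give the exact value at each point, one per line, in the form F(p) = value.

strip the shared t-power: sqrt(t) on [0, 2); exp(-t/2) on [2, 3); t**(-4) on [3, ∞)
summing 3 kernel integrals split by 2, 3 yields ℳ[f](s)
segment [0, 2) carries t**(5/2); integrate it
segment 2 to 3 holds t**2*exp(-t/2); add its integral
∫ t**(-2)·t^(s-1) over [3, ∞)

F(-1) = -2*exp(-3/2) + 1/81 + 2*exp(-1) + 4*sqrt(2)/3
F(0) = -10*exp(-3/2) + 1/18 + 8*sqrt(2)/5 + 8*exp(-1)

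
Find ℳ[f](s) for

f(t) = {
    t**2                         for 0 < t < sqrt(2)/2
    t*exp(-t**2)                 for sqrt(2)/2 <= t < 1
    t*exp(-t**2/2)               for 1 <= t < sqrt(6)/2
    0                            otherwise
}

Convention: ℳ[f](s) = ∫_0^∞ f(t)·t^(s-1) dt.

2**(-s/2 - 3/2)*(2**(s/2 + 1/2)*(s + 2)*uppergamma(s/2 + 1/2, 1/2) - 2**(s/2 + 1/2)*(s + 2)*uppergamma(s/2 + 1/2, 1) + 2**(s + 1)*(s + 2)*uppergamma(s/2 + 1/2, 1/2) - 2**(s + 1)*(s + 2)*uppergamma(s/2 + 1/2, 3/4) + sqrt(2))/(s + 2)
  Re(s) > -2

remove the shared t-power first: t on [0, sqrt(2)/2); exp(-t**2) on [sqrt(2)/2, 1); exp(-t**2/2) on [1, sqrt(6)/2)
strip the power substitution: sqrt(t) on [0, 1/2); exp(-t) on [1/2, 1); exp(-t/2) on [1, 3/2)
breakpoints sqrt(2)/2, 1: one integral from each of the 3 segments
on [0, sqrt(2)/2): add ∫ t**2·t^(s-1) dt
piece [sqrt(2)/2, 1): integrate t*exp(-t**2) against the kernel
over [1, sqrt(6)/2), the kernel integral of t*exp(-t**2/2) enters the sum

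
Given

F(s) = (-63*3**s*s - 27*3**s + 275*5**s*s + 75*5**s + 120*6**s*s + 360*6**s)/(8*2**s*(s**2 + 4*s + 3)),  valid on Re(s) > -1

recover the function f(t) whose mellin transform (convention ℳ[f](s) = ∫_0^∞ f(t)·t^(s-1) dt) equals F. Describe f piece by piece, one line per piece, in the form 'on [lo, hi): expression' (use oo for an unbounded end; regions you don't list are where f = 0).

f breaks at 3/2, 5/2 into 3 integrals to sum
on [0, 3/2): add ∫ 3*t/2·t^(s-1) dt
over [3/2, 5/2), the kernel integral of 3*t**3 enters the sum
piece [5/2, 3): integrate 5*t against the kernel

on [0, 3/2): 3*t/2
on [3/2, 5/2): 3*t**3
on [5/2, 3): 5*t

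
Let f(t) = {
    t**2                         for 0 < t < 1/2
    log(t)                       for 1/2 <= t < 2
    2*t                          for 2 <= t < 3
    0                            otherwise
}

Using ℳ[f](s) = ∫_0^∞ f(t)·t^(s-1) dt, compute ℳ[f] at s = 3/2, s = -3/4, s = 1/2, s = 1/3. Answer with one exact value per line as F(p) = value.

linearity at 1/2, 2 turns ℳ[f](s) into 3 summed integrals
on [0, 1/2): add ∫ t**2·t^(s-1) dt
for t in [1/2, 2): the term is ∫ log(t)·t^(s-1)
∫ 2*t·t^(s-1) over [2, 3)

F(3/2) = sqrt(2)*(-9979 + 3780*log(2) + 9072*sqrt(6))/2520
F(-3/4) = 2**(3/4)*(-200*sqrt(2) - log(2**(15*sqrt(2) + 60)) + 89 + 180*6**(1/4))/45
F(1/2) = sqrt(2)*(-277 + 180*log(2) + 120*sqrt(6))/60
F(1/3) = 3*2**(2/3)*(-112*2**(2/3) + log(2**(28 + 28*2**(2/3))) + 42*6**(1/3) + 85)/56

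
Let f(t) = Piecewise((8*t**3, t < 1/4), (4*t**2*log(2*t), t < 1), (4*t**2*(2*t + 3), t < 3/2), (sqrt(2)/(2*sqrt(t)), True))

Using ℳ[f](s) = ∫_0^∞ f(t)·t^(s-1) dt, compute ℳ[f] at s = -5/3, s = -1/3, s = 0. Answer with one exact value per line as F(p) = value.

F(-5/3) = -78 + 4*2**(2/3)*3**(5/6)/117 + log(2**(6*2**(1/3) + 12)) + 75*2**(1/3)/4 + 45*12**(1/3)/2
F(-1/3) = -291/25 + 3*2**(2/3)*log(2)/20 + 219*2**(2/3)/1600 + 2*2**(1/3)*3**(1/6)/5 + 12*log(2)/5 + 351*18**(1/3)/40
F(0) = 2*sqrt(3)/3 + 17*log(2)/8 + 207/16

invert the common scale on t to get t**3 on [0, 1/2); t**2*log(t) on [1/2, 2); t**2*(t + 3) on [2, 3); …
peel off the shared t-power: t on [0, 1/2); log(t) on [1/2, 2); t + 3 on [2, 3); …
cuts at 1/4, 1, 3/2: linearity sums the 4 kernel integrals
segment [0, 1/4) carries 8*t**3; integrate it
piece [1/4, 1): integrate 4*t**2*log(2*t) against the kernel
∫ over [1, 3/2) of 4*t**2*(2*t + 3)·t^(s-1) joins the sum
over [3/2, ∞), the kernel integral of sqrt(2)/(2*sqrt(t)) enters the sum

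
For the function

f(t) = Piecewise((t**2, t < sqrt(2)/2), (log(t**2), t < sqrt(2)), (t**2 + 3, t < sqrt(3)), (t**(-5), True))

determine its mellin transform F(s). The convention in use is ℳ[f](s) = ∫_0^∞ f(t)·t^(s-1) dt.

reversing the power substitution: t on [0, 1/2); log(t) on [1/2, 2); t + 3 on [2, 3); …
treat the 4 regions marked off by sqrt(2)/2, sqrt(2), sqrt(3) separately and sum
the [0, sqrt(2)/2) slice contributes ∫ t**2·t^(s-1) dt
segment sqrt(2)/2 to sqrt(2) holds log(t**2); add its integral
∫ over [sqrt(2), sqrt(3)) of (t**2 + 3)·t^(s-1) joins the sum
segment sqrt(3) to ∞ holds t**(-5); add its integral

(-135*2**s*s**2*(s - 5)/2 + 27*2**s*s*(s/2 + 1)*(s - 5)*log(2) - 81*2**s*s*(s - 5) - 54*2**s*(s/2 + 1)*(s - 5) - sqrt(3)*6**(s/2)*s**2*(s/2 + 1) + 81*6**(s/2)*s**2*(s - 5) + 81*6**(s/2)*s*(s - 5) + 27*s**2*(s - 5)/4 + 27*s*(s/2 + 1)*(s - 5)*log(2) + (s - 5)*(27*s + 54))/(27*2**(s/2)*s**2*(s/2 + 1)*(s - 5))
  -2 < Re(s) < 5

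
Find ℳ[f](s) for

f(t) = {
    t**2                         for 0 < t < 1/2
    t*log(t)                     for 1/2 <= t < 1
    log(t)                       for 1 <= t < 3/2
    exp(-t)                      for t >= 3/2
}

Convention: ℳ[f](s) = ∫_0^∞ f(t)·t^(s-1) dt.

slice at 1/2, 1, 3/2, transform all 4 pieces, and sum them
the [0, 1/2) slice contributes ∫ t**2·t^(s-1) dt
on [1/2, 1): add ∫ t*log(t)·t^(s-1) dt
[1, 3/2) adds the kernel integral of log(t)
over [3/2, ∞), the kernel integral of exp(-t) enters the sum

(4*2**s*s**2*(s + 2)*(s**2 + 2*s + 1)*uppergamma(s, 3/2) - 4*2**s*s**2*(s + 2) + 4*2**s*(s + 2)*(s**2 + 2*s + 1) + 3**s*s*(s + 2)*(-4*log(2) + 4*log(3))*(s**2 + 2*s + 1) - 4*3**s*(s + 2)*(s**2 + 2*s + 1) + s**3*(s + 2)*log(4) + s**2*(s + 2)*log(4) + 2*s**2*(s + 2) + s**2*(s**2 + 2*s + 1))/(4*2**s*s**2*(s + 2)*(s**2 + 2*s + 1))
  Re(s) > -2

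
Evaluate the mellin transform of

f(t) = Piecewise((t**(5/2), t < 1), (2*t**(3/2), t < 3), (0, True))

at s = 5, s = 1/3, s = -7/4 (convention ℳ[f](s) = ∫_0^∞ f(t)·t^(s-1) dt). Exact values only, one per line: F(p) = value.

strip the shared t-power: t**(3/2) on [0, 1); 2*sqrt(t) on [1, 3)
linearity at 1 turns ℳ[f](s) into 2 summed integrals
between 0 and 1 the integrand is t**(5/2)·t^(s-1)
segment 1 to 3 holds 2*t**(3/2); add its integral

F(5) = -34/195 + 2916*sqrt(3)/13
F(1/3) = -138/187 + 36*3**(5/6)/11
F(-7/4) = 28/3 - 8*3**(3/4)/3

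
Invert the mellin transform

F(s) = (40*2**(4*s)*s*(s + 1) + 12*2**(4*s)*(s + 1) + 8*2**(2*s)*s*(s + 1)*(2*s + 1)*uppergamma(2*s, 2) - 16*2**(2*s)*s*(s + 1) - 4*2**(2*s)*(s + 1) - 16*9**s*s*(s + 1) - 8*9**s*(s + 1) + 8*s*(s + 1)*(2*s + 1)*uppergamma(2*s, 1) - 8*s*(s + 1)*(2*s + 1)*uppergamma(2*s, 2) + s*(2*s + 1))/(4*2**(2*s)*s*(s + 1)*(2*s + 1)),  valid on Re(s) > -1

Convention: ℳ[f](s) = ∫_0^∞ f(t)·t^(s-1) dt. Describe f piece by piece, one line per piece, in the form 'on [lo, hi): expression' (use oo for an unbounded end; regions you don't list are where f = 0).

on [0, 1/4): t
on [1/4, 1): exp(-2*sqrt(t))
on [1, 9/4): sqrt(t) + 1
on [9/4, 4): sqrt(t) + 3
on [4, oo): exp(-sqrt(t))

invert the power substitution to get t**2 on [0, 1/2); exp(-2*t) on [1/2, 1); t + 1 on [1, 3/2); …
breakpoints 1/4, 1, 9/4, 4: one integral from each of the 5 segments
over [0, 1/4), the kernel integral of t enters the sum
∫ exp(-2*sqrt(t))·t^(s-1) over [1/4, 1)
piece [1, 9/4): integrate (sqrt(t) + 1) against the kernel
on [9/4, 4): add ∫ (sqrt(t) + 3)·t^(s-1) dt
∫ over [4, ∞) of exp(-sqrt(t))·t^(s-1) joins the sum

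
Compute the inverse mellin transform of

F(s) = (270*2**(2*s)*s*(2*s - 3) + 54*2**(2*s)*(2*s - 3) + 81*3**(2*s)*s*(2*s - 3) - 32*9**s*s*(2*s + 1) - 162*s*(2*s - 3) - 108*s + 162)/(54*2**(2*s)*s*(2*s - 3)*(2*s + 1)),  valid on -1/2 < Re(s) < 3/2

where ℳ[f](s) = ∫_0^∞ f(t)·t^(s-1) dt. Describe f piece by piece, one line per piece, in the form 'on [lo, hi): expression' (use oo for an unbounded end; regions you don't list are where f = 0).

on [0, 1/4): sqrt(t)
on [1/4, 1): 2*sqrt(t) + 1
on [1, 9/4): sqrt(t)/2
on [9/4, oo): t**(-3/2)

invert the power substitution to get t on [0, 1/2); 2*t + 1 on [1/2, 1); t/2 on [1, 3/2); …
f breaks at 1/4, 1, 9/4 into 4 integrals to sum
the [0, 1/4) slice contributes ∫ sqrt(t)·t^(s-1) dt
on [1/4, 1): add ∫ (2*sqrt(t) + 1)·t^(s-1) dt
[1, 9/4) adds the kernel integral of sqrt(t)/2
segment 9/4 to ∞ holds t**(-3/2); add its integral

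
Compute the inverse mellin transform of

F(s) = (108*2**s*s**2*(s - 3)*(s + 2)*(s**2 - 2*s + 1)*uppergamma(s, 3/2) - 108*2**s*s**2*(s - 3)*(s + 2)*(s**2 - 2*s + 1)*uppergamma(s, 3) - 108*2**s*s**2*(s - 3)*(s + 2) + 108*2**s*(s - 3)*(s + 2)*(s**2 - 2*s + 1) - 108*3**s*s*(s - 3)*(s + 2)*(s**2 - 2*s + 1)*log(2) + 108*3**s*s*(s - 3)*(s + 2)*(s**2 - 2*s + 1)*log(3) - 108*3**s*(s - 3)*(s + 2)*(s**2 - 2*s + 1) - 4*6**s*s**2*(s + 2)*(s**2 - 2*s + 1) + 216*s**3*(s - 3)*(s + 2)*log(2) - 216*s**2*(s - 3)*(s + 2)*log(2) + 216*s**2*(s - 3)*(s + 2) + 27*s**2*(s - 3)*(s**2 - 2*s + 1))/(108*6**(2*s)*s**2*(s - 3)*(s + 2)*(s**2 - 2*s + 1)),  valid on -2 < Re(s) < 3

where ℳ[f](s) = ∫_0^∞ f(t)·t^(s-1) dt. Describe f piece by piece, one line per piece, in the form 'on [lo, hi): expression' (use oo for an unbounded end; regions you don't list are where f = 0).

remove the common scale on t first: 36*t**2 on [0, 1/12); log(6*t)/(6*t) on [1/12, 1/6); log(6*t) on [1/6, 1/4); …
invert the common scale on t to get 4*t**2 on [0, 1/4); log(2*t)/(2*t) on [1/4, 1/2); log(2*t) on [1/2, 3/4); …
remove the common scale on t first: t**2 on [0, 1/2); log(t)/t on [1/2, 1); log(t) on [1, 3/2); …
summing 5 kernel integrals split by 1/36, 1/18, 1/12, 1/6 yields ℳ[f](s)
the [0, 1/36) slice contributes ∫ 324*t**2·t^(s-1) dt
segment [1/36, 1/18) carries log(18*t)/(18*t); integrate it
for t in [1/18, 1/12): the term is ∫ log(18*t)·t^(s-1)
over [1/12, 1/6), the kernel integral of exp(-18*t) enters the sum
for t in [1/6, ∞): the term is ∫ 1/(5832*t**3)·t^(s-1)

on [0, 1/36): 324*t**2
on [1/36, 1/18): log(18*t)/(18*t)
on [1/18, 1/12): log(18*t)
on [1/12, 1/6): exp(-18*t)
on [1/6, oo): 1/(5832*t**3)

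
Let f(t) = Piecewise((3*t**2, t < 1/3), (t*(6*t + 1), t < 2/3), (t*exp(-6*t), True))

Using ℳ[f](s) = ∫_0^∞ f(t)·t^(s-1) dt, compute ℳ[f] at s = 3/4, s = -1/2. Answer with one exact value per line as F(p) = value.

F(3/4) = -8*3**(1/4)/77 + 6**(1/4)*uppergamma(7/4, 4)/36 + 104*2**(3/4)*3**(1/4)/231
F(-1/2) = sqrt(3)*(-16 + 3*sqrt(2)*sqrt(pi)*erfc(2) + 28*sqrt(2))/18

back out the shared t-power: 3*t on [0, 1/3); 6*t + 1 on [1/3, 2/3); exp(-6*t) on [2/3, ∞)
the common scale on t comes off first: t on [0, 1); 2*t + 1 on [1, 2); exp(-2*t) on [2, ∞)
split f at 1/3, 2/3: ℳ[f](s) collects 3 kernel integrals
[0, 1/3) adds the kernel integral of 3*t**2
the [1/3, 2/3) slice contributes ∫ t*(6*t + 1)·t^(s-1) dt
∫ t*exp(-6*t)·t^(s-1) over [2/3, ∞)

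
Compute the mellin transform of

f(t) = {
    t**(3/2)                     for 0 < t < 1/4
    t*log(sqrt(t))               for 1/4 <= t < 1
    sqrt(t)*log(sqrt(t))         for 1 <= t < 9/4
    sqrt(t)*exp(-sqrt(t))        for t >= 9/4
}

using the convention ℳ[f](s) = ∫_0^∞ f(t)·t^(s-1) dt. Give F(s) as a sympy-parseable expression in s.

(8*2**(2*s)*(2*s + 1)**2*(2*s + 3)*(4*s + (2*s + 1)**2 + 3)*uppergamma(2*s + 1, 3/2) - 8*2**(2*s)*(2*s + 1)**2*(2*s + 3) + 8*2**(2*s)*(2*s + 3)*(4*s + (2*s + 1)**2 + 3) - 12*3**(2*s)*(2*s + 3)*(4*s + (2*s + 1)**2 + 3) + 9**s*(2*s + 1)*(2*s + 3)*(-12*log(2) + 12*log(3))*(4*s + (2*s + 1)**2 + 3) + (2*s + 1)**3*(2*s + 3)*log(4) + (2*s + 1)**2*(2*s + 3)*log(4) + 2*(2*s + 1)**2*(2*s + 3) + (2*s + 1)**2*(4*s + (2*s + 1)**2 + 3))/(4*2**(2*s)*(2*s + 1)**2*(2*s + 3)*(4*s + (2*s + 1)**2 + 3))
  Re(s) > -3/2

undo the shared t-power: t on [0, 1/4); sqrt(t)*log(sqrt(t)) on [1/4, 1); log(sqrt(t)) on [1, 9/4); …
peel off the power substitution: t**2 on [0, 1/2); t*log(t) on [1/2, 1); log(t) on [1, 3/2); …
cuts at 1/4, 1, 9/4: linearity sums the 4 kernel integrals
over [0, 1/4), the kernel integral of t**(3/2) enters the sum
between 1/4 and 1 the integrand is t*log(sqrt(t))·t^(s-1)
for t in [1, 9/4): the term is ∫ sqrt(t)*log(sqrt(t))·t^(s-1)
segment [9/4, ∞) carries sqrt(t)*exp(-sqrt(t)); integrate it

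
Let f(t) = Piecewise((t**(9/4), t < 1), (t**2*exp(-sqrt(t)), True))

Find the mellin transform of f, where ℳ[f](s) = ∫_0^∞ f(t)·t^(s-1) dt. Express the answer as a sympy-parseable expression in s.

2*((4*s + 9)*uppergamma(2*s + 4, 1) + 2)/(4*s + 9)
  Re(s) > -9/4

back out the shared t-power: t**(1/4) on [0, 1); exp(-sqrt(t)) on [1, ∞)
undo the power substitution: sqrt(t) on [0, 1); exp(-t) on [1, ∞)
cuts at 1: linearity sums the 2 kernel integrals
on [0, 1) integrate f = t**(9/4) against the kernel
[1, ∞) adds the kernel integral of t**2*exp(-sqrt(t))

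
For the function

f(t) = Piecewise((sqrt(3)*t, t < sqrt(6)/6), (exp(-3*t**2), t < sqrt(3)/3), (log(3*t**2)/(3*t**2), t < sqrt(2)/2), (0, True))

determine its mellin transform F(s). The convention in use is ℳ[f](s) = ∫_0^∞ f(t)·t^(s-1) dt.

(sqrt(6)/6)**s*(3*2**(s/2)*(s + 1)*(s**2 - 4*s + 4)*uppergamma(s/2, 1/2) - 3*2**(s/2)*(s + 1)*(s**2 - 4*s + 4)*uppergamma(s/2, 1) + 12*2**(s/2)*(s + 1) + 3**(s/2)*s*(s + 1)*(-4*log(2) + 4*log(3)) - 8*3**(s/2)*(s + 1) + 3**(s/2)*(s + 1)*(-8*log(3) + 8*log(2)) + 3*sqrt(2)*(s**2 - 4*s + 4))/(6*(s + 1)*(s**2 - 4*s + 4))
  Re(s) > -1

the power substitution comes off first: sqrt(3)*sqrt(t) on [0, 1/6); exp(-3*t) on [1/6, 1/3); log(3*t)/(3*t) on [1/3, 1/2)
peel off the common scale on t: sqrt(t) on [0, 1/2); exp(-t) on [1/2, 1); log(t)/t on [1, 3/2)
along the cuts sqrt(6)/6, sqrt(3)/3, ℳ[f](s) splits into 3 integrals
on [0, sqrt(6)/6): add ∫ sqrt(3)*t·t^(s-1) dt
segment sqrt(6)/6 to sqrt(3)/3 holds exp(-3*t**2); add its integral
∫ over [sqrt(3)/3, sqrt(2)/2) of log(3*t**2)/(3*t**2)·t^(s-1) joins the sum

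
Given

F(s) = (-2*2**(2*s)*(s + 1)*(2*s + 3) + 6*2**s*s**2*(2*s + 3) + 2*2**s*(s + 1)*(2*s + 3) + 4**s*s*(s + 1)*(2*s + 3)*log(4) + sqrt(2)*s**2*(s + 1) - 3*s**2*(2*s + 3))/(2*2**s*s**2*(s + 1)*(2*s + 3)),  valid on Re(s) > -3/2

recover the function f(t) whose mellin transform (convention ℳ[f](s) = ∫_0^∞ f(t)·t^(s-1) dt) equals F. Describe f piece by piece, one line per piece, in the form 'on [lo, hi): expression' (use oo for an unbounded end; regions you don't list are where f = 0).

decompose at 1/2, 1; ℳ[f](s) sums the 3 pieces' integrals
∫ t**(3/2)·t^(s-1) over [0, 1/2)
for t in [1/2, 1): the term is ∫ 3*t·t^(s-1)
on [1, 2): add ∫ log(t)·t^(s-1) dt

on [0, 1/2): t**(3/2)
on [1/2, 1): 3*t
on [1, 2): log(t)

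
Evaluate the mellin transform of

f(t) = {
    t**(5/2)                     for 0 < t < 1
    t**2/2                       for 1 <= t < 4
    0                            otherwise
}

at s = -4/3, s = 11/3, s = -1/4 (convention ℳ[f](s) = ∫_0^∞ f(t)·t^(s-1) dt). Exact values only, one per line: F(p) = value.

invert the shared t-power to get sqrt(t) on [0, 1); 1/2 on [1, 4)
invert the power substitution to get t on [0, 1); 1/2 on [1, 2)
the 2 pieces separated at 1 each add one integral
[0, 1) adds the kernel integral of t**(5/2)
over [1, 4), the kernel integral of t**2/2 enters the sum

F(-4/3) = 3/28 + 3*2**(1/3)/2
F(11/3) = 93/1258 + 3072*2**(1/3)/17
F(-1/4) = 10/63 + 16*sqrt(2)/7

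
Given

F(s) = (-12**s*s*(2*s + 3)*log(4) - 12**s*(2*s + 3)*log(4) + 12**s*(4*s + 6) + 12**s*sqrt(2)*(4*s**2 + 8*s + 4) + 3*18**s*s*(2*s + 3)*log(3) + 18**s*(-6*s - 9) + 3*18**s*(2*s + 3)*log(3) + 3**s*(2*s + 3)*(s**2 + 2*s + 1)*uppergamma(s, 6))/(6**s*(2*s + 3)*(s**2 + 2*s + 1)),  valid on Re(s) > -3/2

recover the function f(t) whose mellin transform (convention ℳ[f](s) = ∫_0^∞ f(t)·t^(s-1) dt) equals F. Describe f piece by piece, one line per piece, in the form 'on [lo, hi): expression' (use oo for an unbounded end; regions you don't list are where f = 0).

the 3 pieces separated at 2, 3 each add one integral
[0, 2) adds the kernel integral of t**(3/2)
between 2 and 3 the integrand is t*log(t)·t^(s-1)
piece [3, ∞): integrate exp(-2*t) against the kernel

on [0, 2): t**(3/2)
on [2, 3): t*log(t)
on [3, oo): exp(-2*t)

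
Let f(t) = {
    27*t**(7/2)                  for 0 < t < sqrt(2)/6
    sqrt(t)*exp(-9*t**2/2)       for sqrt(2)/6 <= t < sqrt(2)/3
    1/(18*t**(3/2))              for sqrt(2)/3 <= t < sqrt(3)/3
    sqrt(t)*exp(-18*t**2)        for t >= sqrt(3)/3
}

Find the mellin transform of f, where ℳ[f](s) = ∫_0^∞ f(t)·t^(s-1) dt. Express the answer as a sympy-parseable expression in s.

12**(3/4 - s/2)*3**(1/2 - s)*(-3*2**(s + 1/2)*6**(s/2 + 1/4)*(2*s - 3)*(2*s + 7)*uppergamma(s/2 + 1/4, 1) - 3*2**(s + 1/2)*6**(s/2 + 1/4)*(2*s + 7) + 3*24**(s/2 + 1/4)*(2*s - 3)*(2*s + 7)*uppergamma(s/2 + 1/4, 1/4) + 3*6**(s/2 + 1/4)*(2*s - 3)*(2*s + 7)*uppergamma(s/2 + 1/4, 6) + 3*sqrt(2)*6**(s/2 + 1/4)*(2*s - 3) + 2*6**(s + 1/2)*(2*s + 7))/(216*(2*s - 3)*(2*s + 7))
  Re(s) > -7/2

back out the shared t-power: 27*t**3 on [0, sqrt(2)/6); exp(-9*t**2/2) on [sqrt(2)/6, sqrt(2)/3); 1/(18*t**2) on [sqrt(2)/3, sqrt(3)/3); …
back out the common scale on t: t**3 on [0, sqrt(2)/2); exp(-t**2/2) on [sqrt(2)/2, sqrt(2)); 1/(2*t**2) on [sqrt(2), sqrt(3)); …
the power substitution comes off first: t**(3/2) on [0, 1/2); exp(-t/2) on [1/2, 2); 1/(2*t) on [2, 3); …
summing 4 kernel integrals split by sqrt(2)/6, sqrt(2)/3, sqrt(3)/3 yields ℳ[f](s)
on [0, sqrt(2)/6) integrate f = 27*t**(7/2) against the kernel
for t in [sqrt(2)/6, sqrt(2)/3): the term is ∫ sqrt(t)*exp(-9*t**2/2)·t^(s-1)
on [sqrt(2)/3, sqrt(3)/3) integrate f = 1/(18*t**(3/2)) against the kernel
∫ sqrt(t)*exp(-18*t**2)·t^(s-1) over [sqrt(3)/3, ∞)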